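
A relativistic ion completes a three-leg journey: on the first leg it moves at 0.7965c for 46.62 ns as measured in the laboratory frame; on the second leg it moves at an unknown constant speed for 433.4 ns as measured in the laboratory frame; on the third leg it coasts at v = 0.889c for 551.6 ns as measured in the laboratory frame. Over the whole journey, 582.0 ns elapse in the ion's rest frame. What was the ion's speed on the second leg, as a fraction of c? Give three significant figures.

Leg 1: γ = 1/√(1 − 0.7965²) = 1/√0.3656 = 1.654; τ_1 = 46.62/1.654 = 28.19 ns.
Leg 2: speed unknown; τ_2 = 433.4/γ_2.
Leg 3: γ = 1/√(1 − 0.889²) = 1/√0.2097 = 2.184; τ_3 = 551.6/2.184 = 252.6 ns.
Total proper time: 28.19 + τ_2 + 252.6 = 582.0, so τ_2 = 582.0 − 280.8 = 301.2 ns.
γ_2 = 433.4/301.2 = 1.439; β = √(1 − 1/γ²) = √0.5169.

β = 0.719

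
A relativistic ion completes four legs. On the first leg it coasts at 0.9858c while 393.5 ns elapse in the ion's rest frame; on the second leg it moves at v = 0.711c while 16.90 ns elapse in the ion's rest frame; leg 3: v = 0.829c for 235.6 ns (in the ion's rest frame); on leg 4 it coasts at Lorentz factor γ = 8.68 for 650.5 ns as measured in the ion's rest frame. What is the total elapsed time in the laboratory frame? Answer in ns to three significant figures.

Leg 1: γ = 1/√(1 − 0.9858²) = 1/√0.02820 = 5.955; Δt_1 = 5.955 × 393.5 = 2343 ns.
Leg 2: γ = 1/√(1 − 0.711²) = 1/√0.4945 = 1.422; Δt_2 = 1.422 × 16.90 = 24.03 ns.
Leg 3: γ = 1/√(1 − 0.829²) = 1/√0.3128 = 1.788; Δt_3 = 1.788 × 235.6 = 421.3 ns.
Leg 4: γ = 8.68; Δt_4 = 8.680 × 650.5 = 5646 ns.
Total: 2343 + 24.03 + 421.3 + 5646 ns.

Δt = 8430 ns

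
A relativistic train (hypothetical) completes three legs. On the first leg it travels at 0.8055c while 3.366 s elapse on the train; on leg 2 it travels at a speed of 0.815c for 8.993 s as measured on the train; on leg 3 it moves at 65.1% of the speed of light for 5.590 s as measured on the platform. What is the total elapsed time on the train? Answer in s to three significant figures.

τ = 16.6 s

Leg 1: 3.366 s is already measured on the train.
Leg 2: 8.993 s is already measured on the train.
Leg 3: β = 0.651; γ = 1/√(1 − 0.651²) = 1/√0.5762 = 1.317; τ_3 = 5.590/1.317 = 4.243 s.
Total: 3.366 + 8.993 + 4.243 s.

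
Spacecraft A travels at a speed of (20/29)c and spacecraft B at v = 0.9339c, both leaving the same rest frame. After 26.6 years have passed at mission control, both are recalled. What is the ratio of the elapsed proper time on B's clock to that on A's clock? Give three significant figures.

τ_B/τ_A = 0.494

A: γ = 1/√(1 − (20/29)²) = 29/21 ≈ 1.381. B: γ = 1/√(1 − 0.9339²) = 1/√0.1278 = 2.797.
τ_A/τ_B = γ_B/γ_A = 2.797/1.381 = 2.025, so τ_B/τ_A = 0.4937.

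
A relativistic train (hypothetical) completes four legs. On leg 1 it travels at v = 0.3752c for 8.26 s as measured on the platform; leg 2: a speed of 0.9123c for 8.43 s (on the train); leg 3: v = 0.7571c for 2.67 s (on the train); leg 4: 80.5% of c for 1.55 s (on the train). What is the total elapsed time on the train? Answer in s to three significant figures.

τ = 20.3 s

Leg 1: γ = 1/√(1 − 0.3752²) = 1/√0.8592 = 1.079; τ_1 = 8.26/1.079 = 7.657 s.
Leg 2: 8.43 s is already measured on the train.
Leg 3: 2.67 s is already measured on the train.
Leg 4: 1.55 s is already measured on the train.
Total: 7.657 + 8.430 + 2.670 + 1.550 s.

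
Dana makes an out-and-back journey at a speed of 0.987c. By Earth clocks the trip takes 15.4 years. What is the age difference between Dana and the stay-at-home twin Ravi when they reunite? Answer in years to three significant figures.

Δt − τ = 12.9 years

γ = 1/√(1 − 0.987²) = 1/√0.02583 = 6.222
Dana's elapsed proper time: τ = 15.4/6.222 = 2.475 years.
Age gap = Δt − τ = 15.4 − 2.475 years.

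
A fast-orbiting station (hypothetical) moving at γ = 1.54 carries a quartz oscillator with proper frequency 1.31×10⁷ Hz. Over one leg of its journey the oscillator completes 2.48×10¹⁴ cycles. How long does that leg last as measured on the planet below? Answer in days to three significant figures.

Δt = 337 days

γ = 1.54
Proper time for N cycles: τ = N/f = 2.48×10¹⁴/(1.31×10⁷) = 1.893×10⁷ s = 219.1 days.
Lab-frame duration Δt = γτ = 1.540 × 219.1 = 337.4 days.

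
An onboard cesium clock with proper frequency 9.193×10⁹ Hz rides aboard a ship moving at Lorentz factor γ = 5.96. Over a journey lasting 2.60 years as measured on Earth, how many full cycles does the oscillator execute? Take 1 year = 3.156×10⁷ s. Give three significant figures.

N = 1.27×10¹⁷

γ = 5.96
The oscillator's own cycle count is N = f × τ where τ is the proper time on the ship. τ = Δt/γ = 2.60/5.960 = 0.4362 years = 1.377×10⁷ s.
N = 9.193×10⁹ × 1.377×10⁷ = 1.266×10¹⁷.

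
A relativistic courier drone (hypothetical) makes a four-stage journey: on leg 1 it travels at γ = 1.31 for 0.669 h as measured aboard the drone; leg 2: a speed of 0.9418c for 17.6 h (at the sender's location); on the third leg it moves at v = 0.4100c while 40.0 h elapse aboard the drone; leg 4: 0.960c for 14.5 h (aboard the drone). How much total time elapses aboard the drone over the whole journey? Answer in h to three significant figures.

Leg 1: 0.669 h is already measured aboard the drone.
Leg 2: γ = 1/√(1 − 0.9418²) = 1/√0.1130 = 2.975; τ_2 = 17.6/2.975 = 5.917 h.
Leg 3: 40.0 h is already measured aboard the drone.
Leg 4: 14.5 h is already measured aboard the drone.
Total: 0.6690 + 5.917 + 40.00 + 14.50 h.

τ = 61.1 h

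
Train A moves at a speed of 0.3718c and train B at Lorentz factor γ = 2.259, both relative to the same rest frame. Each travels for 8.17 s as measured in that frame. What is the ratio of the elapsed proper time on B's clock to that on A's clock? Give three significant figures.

τ_B/τ_A = 0.477

A: γ = 1/√(1 − 0.3718²) = 1/√0.8618 = 1.077. B: γ = 2.259.
τ_A/τ_B = γ_B/γ_A = 2.259/1.077 = 2.097, so τ_B/τ_A = 0.4769.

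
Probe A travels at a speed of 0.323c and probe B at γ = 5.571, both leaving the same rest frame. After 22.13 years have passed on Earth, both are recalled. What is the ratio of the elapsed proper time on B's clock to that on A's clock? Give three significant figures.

A: γ = 1/√(1 − 0.323²) = 1/√0.8957 = 1.057. B: γ = 5.571.
τ_A/τ_B = γ_B/γ_A = 5.571/1.057 = 5.272, so τ_B/τ_A = 0.1897.

τ_B/τ_A = 0.190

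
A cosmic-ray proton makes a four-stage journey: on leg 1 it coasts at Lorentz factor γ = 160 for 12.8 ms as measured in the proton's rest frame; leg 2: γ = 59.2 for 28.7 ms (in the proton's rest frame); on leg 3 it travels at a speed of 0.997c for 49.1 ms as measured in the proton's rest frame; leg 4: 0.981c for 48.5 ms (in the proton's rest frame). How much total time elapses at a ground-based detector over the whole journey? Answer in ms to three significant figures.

Leg 1: γ = 160; Δt_1 = 160.0 × 12.8 = 2048 ms.
Leg 2: γ = 59.2; Δt_2 = 59.20 × 28.7 = 1699 ms.
Leg 3: γ = 1/√(1 − 0.997²) = 1/√0.005991 = 12.92; Δt_3 = 12.92 × 49.1 = 634.4 ms.
Leg 4: γ = 1/√(1 − 0.981²) = 1/√0.03764 = 5.154; Δt_4 = 5.154 × 48.5 = 250.0 ms.
Total: 2048 + 1699 + 634.4 + 250.0 ms.

Δt = 4630 ms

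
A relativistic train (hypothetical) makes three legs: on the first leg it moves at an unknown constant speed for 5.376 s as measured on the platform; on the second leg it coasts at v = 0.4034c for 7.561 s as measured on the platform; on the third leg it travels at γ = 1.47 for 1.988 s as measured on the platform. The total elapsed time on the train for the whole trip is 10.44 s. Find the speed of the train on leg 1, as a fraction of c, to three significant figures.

Leg 1: speed unknown; τ_1 = 5.376/γ_1.
Leg 2: γ = 1/√(1 − 0.4034²) = 1/√0.8373 = 1.093; τ_2 = 7.561/1.093 = 6.918 s.
Leg 3: γ = 1.47; τ_3 = 1.988/1.470 = 1.352 s.
Total proper time: τ_1 + 6.918 + 1.352 = 10.44, so τ_1 = 10.44 − 8.271 = 2.169 s.
γ_1 = 5.376/2.169 = 2.478; β = √(1 − 1/γ²) = √0.8372.

β = 0.915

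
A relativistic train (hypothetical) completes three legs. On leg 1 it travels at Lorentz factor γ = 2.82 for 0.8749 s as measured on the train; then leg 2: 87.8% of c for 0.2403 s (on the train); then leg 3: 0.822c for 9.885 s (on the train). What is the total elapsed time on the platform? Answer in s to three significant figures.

Leg 1: γ = 2.82; Δt_1 = 2.820 × 0.8749 = 2.467 s.
Leg 2: β = 0.878; γ = 1/√(1 − 0.878²) = 1/√0.2291 = 2.089; Δt_2 = 2.089 × 0.2403 = 0.5020 s.
Leg 3: γ = 1/√(1 − 0.822²) = 1/√0.3243 = 1.756; Δt_3 = 1.756 × 9.885 = 17.36 s.
Total: 2.467 + 0.5020 + 17.36 s.

Δt = 20.3 s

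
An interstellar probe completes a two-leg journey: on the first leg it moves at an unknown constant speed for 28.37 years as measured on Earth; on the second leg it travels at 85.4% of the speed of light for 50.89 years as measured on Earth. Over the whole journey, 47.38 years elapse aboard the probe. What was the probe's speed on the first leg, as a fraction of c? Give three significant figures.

β = 0.676

Leg 1: speed unknown; τ_1 = 28.37/γ_1.
Leg 2: β = 0.854; γ = 1/√(1 − 0.854²) = 1/√0.2707 = 1.922; τ_2 = 50.89/1.922 = 26.48 years.
Total proper time: τ_1 + 26.48 = 47.38, so τ_1 = 47.38 − 26.48 = 20.90 years.
γ_1 = 28.37/20.90 = 1.357; β = √(1 − 1/γ²) = √0.4571.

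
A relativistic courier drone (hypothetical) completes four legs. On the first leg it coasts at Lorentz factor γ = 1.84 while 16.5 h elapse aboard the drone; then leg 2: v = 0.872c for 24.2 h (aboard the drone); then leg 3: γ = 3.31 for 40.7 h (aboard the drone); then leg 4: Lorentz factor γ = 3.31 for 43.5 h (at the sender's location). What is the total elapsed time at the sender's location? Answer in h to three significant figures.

Leg 1: γ = 1.84; Δt_1 = 1.840 × 16.5 = 30.36 h.
Leg 2: γ = 1/√(1 − 0.872²) = 1/√0.2396 = 2.043; Δt_2 = 2.043 × 24.2 = 49.44 h.
Leg 3: γ = 3.31; Δt_3 = 3.310 × 40.7 = 134.7 h.
Leg 4: 43.5 h is already measured at the sender's location.
Total: 30.36 + 49.44 + 134.7 + 43.50 h.

Δt = 258 h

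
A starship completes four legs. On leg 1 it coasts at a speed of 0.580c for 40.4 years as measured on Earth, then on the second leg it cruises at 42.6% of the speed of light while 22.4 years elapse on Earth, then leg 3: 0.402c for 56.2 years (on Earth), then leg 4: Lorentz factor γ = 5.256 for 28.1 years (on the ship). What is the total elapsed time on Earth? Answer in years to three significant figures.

Δt = 267 years

Leg 1: 40.4 years is already measured on Earth.
Leg 2: 22.4 years is already measured on Earth.
Leg 3: 56.2 years is already measured on Earth.
Leg 4: γ = 5.256; Δt_4 = 5.256 × 28.1 = 147.7 years.
Total: 40.40 + 22.40 + 56.20 + 147.7 years.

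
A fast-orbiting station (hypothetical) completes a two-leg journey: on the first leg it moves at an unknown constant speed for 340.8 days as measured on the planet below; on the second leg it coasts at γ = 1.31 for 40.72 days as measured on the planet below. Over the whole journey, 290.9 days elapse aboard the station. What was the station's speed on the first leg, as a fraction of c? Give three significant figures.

Leg 1: speed unknown; τ_1 = 340.8/γ_1.
Leg 2: γ = 1.31; τ_2 = 40.72/1.310 = 31.08 days.
Total proper time: τ_1 + 31.08 = 290.9, so τ_1 = 290.9 − 31.08 = 259.8 days.
γ_1 = 340.8/259.8 = 1.312; β = √(1 − 1/γ²) = √0.4188.

β = 0.647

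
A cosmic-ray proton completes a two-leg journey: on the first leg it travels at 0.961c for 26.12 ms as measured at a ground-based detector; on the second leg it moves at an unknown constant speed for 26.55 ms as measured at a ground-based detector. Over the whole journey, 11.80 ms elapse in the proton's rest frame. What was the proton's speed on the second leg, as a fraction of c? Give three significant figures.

Leg 1: γ = 1/√(1 − 0.961²) = 1/√0.07648 = 3.616; τ_1 = 26.12/3.616 = 7.223 ms.
Leg 2: speed unknown; τ_2 = 26.55/γ_2.
Total proper time: 7.223 + τ_2 = 11.80, so τ_2 = 11.80 − 7.223 = 4.577 ms.
γ_2 = 26.55/4.577 = 5.801; β = √(1 − 1/γ²) = √0.9703.

β = 0.985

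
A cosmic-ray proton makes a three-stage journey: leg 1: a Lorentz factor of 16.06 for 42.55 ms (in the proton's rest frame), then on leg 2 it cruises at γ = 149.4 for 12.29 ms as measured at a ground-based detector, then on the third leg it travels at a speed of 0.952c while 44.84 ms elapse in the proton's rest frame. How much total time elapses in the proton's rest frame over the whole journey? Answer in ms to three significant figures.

τ = 87.5 ms

Leg 1: 42.55 ms is already measured in the proton's rest frame.
Leg 2: γ = 149.4; τ_2 = 12.29/149.4 = 0.08226 ms.
Leg 3: 44.84 ms is already measured in the proton's rest frame.
Total: 42.55 + 0.08226 + 44.84 ms.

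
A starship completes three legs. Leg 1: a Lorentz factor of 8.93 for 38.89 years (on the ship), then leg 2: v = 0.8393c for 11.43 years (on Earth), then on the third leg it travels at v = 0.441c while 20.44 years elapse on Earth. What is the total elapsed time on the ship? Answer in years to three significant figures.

τ = 63.4 years

Leg 1: 38.89 years is already measured on the ship.
Leg 2: γ = 1/√(1 − 0.8393²) = 1/√0.2956 = 1.839; τ_2 = 11.43/1.839 = 6.214 years.
Leg 3: γ = 1/√(1 − 0.441²) = 1/√0.8055 = 1.114; τ_3 = 20.44/1.114 = 18.35 years.
Total: 38.89 + 6.214 + 18.35 years.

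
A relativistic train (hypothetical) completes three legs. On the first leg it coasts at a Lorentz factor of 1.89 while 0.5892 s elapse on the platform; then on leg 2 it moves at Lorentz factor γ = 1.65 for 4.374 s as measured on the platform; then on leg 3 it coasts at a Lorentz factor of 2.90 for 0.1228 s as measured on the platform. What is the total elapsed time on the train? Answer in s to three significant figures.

Leg 1: γ = 1.89; τ_1 = 0.5892/1.890 = 0.3117 s.
Leg 2: γ = 1.65; τ_2 = 4.374/1.650 = 2.651 s.
Leg 3: γ = 2.90; τ_3 = 0.1228/2.900 = 0.04234 s.
Total: 0.3117 + 2.651 + 0.04234 s.

τ = 3.00 s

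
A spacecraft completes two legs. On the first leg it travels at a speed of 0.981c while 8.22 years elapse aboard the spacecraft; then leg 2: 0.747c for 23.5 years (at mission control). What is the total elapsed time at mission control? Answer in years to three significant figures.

Δt = 65.9 years

Leg 1: γ = 1/√(1 − 0.981²) = 1/√0.03764 = 5.154; Δt_1 = 5.154 × 8.22 = 42.37 years.
Leg 2: 23.5 years is already measured at mission control.
Total: 42.37 + 23.50 years.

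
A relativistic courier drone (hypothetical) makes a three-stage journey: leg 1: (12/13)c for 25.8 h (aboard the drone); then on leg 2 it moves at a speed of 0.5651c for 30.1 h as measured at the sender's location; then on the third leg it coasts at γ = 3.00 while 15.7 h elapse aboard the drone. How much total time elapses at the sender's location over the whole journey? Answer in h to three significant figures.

Δt = 144 h

Leg 1: γ = 1/√(1 − (12/13)²) = 13/5 = 2.600; Δt_1 = 2.600 × 25.8 = 67.08 h.
Leg 2: 30.1 h is already measured at the sender's location.
Leg 3: γ = 3.00; Δt_3 = 3.000 × 15.7 = 47.10 h.
Total: 67.08 + 30.10 + 47.10 h.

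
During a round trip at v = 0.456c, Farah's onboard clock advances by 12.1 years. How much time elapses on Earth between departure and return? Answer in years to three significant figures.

γ = 1/√(1 − 0.456²) = 1/√0.7921 = 1.124
Earth-frame duration is the dilated interval: Δt = γτ = 1.124 × 12.1 years.

Δt = 13.6 years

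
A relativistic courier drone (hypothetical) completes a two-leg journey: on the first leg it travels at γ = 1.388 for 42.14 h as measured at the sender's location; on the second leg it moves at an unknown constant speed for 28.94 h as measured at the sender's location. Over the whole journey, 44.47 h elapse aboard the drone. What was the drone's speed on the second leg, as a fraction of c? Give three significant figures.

Leg 1: γ = 1.388; τ_1 = 42.14/1.388 = 30.36 h.
Leg 2: speed unknown; τ_2 = 28.94/γ_2.
Total proper time: 30.36 + τ_2 = 44.47, so τ_2 = 44.47 − 30.36 = 14.11 h.
γ_2 = 28.94/14.11 = 2.051; β = √(1 − 1/γ²) = √0.7623.

β = 0.873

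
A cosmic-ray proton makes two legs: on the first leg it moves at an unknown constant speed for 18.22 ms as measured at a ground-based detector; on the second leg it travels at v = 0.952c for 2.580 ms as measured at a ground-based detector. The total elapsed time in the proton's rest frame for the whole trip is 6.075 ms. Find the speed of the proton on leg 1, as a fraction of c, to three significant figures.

Leg 1: speed unknown; τ_1 = 18.22/γ_1.
Leg 2: γ = 1/√(1 − 0.952²) = 1/√0.09370 = 3.267; τ_2 = 2.580/3.267 = 0.7897 ms.
Total proper time: τ_1 + 0.7897 = 6.075, so τ_1 = 6.075 − 0.7897 = 5.285 ms.
γ_1 = 18.22/5.285 = 3.447; β = √(1 − 1/γ²) = √0.9159.

β = 0.957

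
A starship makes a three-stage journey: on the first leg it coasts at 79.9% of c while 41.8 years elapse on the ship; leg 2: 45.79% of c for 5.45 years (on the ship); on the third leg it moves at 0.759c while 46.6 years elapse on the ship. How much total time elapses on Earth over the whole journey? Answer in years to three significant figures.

Leg 1: β = 0.799; γ = 1/√(1 − 0.799²) = 1/√0.3616 = 1.663; Δt_1 = 1.663 × 41.8 = 69.51 years.
Leg 2: β = 0.4579; γ = 1/√(1 − 0.4579²) = 1/√0.7903 = 1.125; Δt_2 = 1.125 × 5.45 = 6.130 years.
Leg 3: γ = 1/√(1 − 0.759²) = 1/√0.4239 = 1.536; Δt_3 = 1.536 × 46.6 = 71.57 years.
Total: 69.51 + 6.130 + 71.57 years.

Δt = 147 years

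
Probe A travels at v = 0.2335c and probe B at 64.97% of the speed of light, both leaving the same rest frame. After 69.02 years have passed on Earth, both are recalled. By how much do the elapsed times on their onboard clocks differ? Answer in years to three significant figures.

|τ_A − τ_B| = 14.6 years

A: γ = 1/√(1 − 0.2335²) = 1/√0.9455 = 1.028; τ_A = 69.02/1.028 = 67.11 years.
B: β = 0.6497; γ = 1/√(1 − 0.6497²) = 1/√0.5779 = 1.315; τ_B = 69.02/1.315 = 52.47 years.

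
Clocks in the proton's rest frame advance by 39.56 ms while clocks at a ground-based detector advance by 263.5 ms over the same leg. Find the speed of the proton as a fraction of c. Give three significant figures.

v = 0.989c

The proper time is measured in the proton's rest frame (both events occur at the proton's location); Δt is measured at a ground-based detector. γ = Δt/τ = 263.5/39.56 = 6.661.
β = √(1 − 1/γ²) = √(1 − 0.02254) = √0.9775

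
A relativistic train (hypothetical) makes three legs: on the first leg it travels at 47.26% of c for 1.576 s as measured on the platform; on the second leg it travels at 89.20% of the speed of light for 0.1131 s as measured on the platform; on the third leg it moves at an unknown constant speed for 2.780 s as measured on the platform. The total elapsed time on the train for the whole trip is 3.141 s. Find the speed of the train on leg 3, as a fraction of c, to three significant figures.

β = 0.791

Leg 1: β = 0.4726; γ = 1/√(1 − 0.4726²) = 1/√0.7766 = 1.135; τ_1 = 1.576/1.135 = 1.389 s.
Leg 2: β = 0.8920; γ = 1/√(1 − 0.8920²) = 1/√0.2043 = 2.212; τ_2 = 0.1131/2.212 = 0.05113 s.
Leg 3: speed unknown; τ_3 = 2.780/γ_3.
Total proper time: 1.389 + 0.05113 + τ_3 = 3.141, so τ_3 = 3.141 − 1.440 = 1.701 s.
γ_3 = 2.780/1.701 = 1.634; β = √(1 − 1/γ²) = √0.6256.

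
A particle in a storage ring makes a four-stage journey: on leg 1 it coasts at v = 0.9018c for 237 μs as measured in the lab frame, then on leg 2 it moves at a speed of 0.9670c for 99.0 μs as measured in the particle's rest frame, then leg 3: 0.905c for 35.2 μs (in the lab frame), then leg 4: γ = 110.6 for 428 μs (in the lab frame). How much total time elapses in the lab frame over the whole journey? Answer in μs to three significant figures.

Leg 1: 237 μs is already measured in the lab frame.
Leg 2: γ = 1/√(1 − 0.9670²) = 1/√0.06491 = 3.925; Δt_2 = 3.925 × 99.0 = 388.6 μs.
Leg 3: 35.2 μs is already measured in the lab frame.
Leg 4: 428 μs is already measured in the lab frame.
Total: 237.0 + 388.6 + 35.20 + 428.0 μs.

Δt = 1090 μs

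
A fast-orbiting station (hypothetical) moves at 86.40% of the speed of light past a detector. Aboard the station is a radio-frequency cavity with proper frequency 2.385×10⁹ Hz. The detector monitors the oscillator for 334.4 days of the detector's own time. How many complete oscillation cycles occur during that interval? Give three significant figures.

N = 3.47×10¹⁶

β = 0.8640; γ = 1/√(1 − 0.8640²) = 1/√0.2535 = 1.986
During 334.4 days of lab time, the oscillator's proper time advances by τ = Δt/γ = 334.4/1.986 = 168.4 days = 1.455×10⁷ s.
N = f × τ = 2.385×10⁹ × 1.455×10⁷ = 3.469×10¹⁶.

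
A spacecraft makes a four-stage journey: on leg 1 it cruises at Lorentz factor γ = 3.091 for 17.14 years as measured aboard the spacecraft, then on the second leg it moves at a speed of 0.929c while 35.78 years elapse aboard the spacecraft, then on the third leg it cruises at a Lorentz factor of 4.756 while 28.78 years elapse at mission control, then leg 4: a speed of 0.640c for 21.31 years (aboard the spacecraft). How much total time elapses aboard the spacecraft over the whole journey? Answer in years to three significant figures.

τ = 80.3 years

Leg 1: 17.14 years is already measured aboard the spacecraft.
Leg 2: 35.78 years is already measured aboard the spacecraft.
Leg 3: γ = 4.756; τ_3 = 28.78/4.756 = 6.051 years.
Leg 4: 21.31 years is already measured aboard the spacecraft.
Total: 17.14 + 35.78 + 6.051 + 21.31 years.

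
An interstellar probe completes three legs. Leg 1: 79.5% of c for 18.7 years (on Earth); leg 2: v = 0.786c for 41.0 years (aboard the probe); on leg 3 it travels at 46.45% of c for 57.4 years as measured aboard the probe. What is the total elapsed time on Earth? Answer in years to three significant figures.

Leg 1: 18.7 years is already measured on Earth.
Leg 2: γ = 1/√(1 − 0.786²) = 1/√0.3822 = 1.618; Δt_2 = 1.618 × 41.0 = 66.32 years.
Leg 3: β = 0.4645; γ = 1/√(1 − 0.4645²) = 1/√0.7842 = 1.129; Δt_3 = 1.129 × 57.4 = 64.82 years.
Total: 18.70 + 66.32 + 64.82 years.

Δt = 150 years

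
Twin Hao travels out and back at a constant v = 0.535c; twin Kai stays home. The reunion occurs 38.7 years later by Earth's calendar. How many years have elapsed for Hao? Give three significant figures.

γ = 1/√(1 − 0.535²) = 1/√0.7138 = 1.184
Hao's clock measures proper time along the trip: τ = Δt/γ = 38.7/1.184 years.

τ = 32.7 years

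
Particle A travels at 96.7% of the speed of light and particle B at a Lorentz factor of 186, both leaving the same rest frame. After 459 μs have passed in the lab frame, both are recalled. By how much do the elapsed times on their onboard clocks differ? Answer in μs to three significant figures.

|τ_A − τ_B| = 114 μs

A: β = 0.967; γ = 1/√(1 − 0.967²) = 1/√0.06491 = 3.925; τ_A = 459/3.925 = 116.9 μs.
B: γ = 186; τ_B = 459/186.0 = 2.468 μs.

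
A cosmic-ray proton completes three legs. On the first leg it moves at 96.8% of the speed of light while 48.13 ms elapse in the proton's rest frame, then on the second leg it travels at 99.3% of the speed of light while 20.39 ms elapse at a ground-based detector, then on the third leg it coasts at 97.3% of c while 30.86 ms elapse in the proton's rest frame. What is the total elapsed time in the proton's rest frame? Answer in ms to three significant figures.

Leg 1: 48.13 ms is already measured in the proton's rest frame.
Leg 2: β = 0.993; γ = 1/√(1 − 0.993²) = 1/√0.01395 = 8.466; τ_2 = 20.39/8.466 = 2.408 ms.
Leg 3: 30.86 ms is already measured in the proton's rest frame.
Total: 48.13 + 2.408 + 30.86 ms.

τ = 81.4 ms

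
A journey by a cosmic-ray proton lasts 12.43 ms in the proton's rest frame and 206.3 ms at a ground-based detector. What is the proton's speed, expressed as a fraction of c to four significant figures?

The proper time is measured in the proton's rest frame (both events occur at the proton's location); Δt is measured at a ground-based detector. γ = Δt/τ = 206.3/12.43 = 16.60.
β = √(1 − 1/γ²) = √(1 − 0.003630) = √0.9964

v = 0.9982c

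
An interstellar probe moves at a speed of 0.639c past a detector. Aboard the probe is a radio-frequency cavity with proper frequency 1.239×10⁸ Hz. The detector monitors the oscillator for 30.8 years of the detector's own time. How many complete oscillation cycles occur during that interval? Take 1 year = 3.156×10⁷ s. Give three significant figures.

N = 9.26×10¹⁶

γ = 1/√(1 − 0.639²) = 1/√0.5917 = 1.300
During 30.8 years of lab time, the oscillator's proper time advances by τ = Δt/γ = 30.8/1.300 = 23.69 years = 7.477×10⁸ s.
N = f × τ = 1.239×10⁸ × 7.477×10⁸ = 9.264×10¹⁶.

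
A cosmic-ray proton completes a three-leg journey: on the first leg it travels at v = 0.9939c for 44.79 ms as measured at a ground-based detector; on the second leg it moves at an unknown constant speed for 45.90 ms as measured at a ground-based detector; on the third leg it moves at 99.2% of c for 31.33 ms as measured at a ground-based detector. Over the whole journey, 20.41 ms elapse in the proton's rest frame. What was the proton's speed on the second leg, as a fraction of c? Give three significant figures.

Leg 1: γ = 1/√(1 − 0.9939²) = 1/√0.01216 = 9.067; τ_1 = 44.79/9.067 = 4.940 ms.
Leg 2: speed unknown; τ_2 = 45.90/γ_2.
Leg 3: β = 0.992; γ = 1/√(1 − 0.992²) = 1/√0.01594 = 7.922; τ_3 = 31.33/7.922 = 3.955 ms.
Total proper time: 4.940 + τ_2 + 3.955 = 20.41, so τ_2 = 20.41 − 8.895 = 11.52 ms.
γ_2 = 45.90/11.52 = 3.986; β = √(1 − 1/γ²) = √0.9371.

β = 0.968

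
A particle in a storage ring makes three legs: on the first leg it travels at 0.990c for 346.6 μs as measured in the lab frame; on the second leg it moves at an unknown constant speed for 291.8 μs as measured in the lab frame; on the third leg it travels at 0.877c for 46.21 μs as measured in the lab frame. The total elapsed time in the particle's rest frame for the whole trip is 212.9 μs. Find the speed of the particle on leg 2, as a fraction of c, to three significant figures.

Leg 1: γ = 1/√(1 − 0.990²) = 1/√0.01990 = 7.089; τ_1 = 346.6/7.089 = 48.89 μs.
Leg 2: speed unknown; τ_2 = 291.8/γ_2.
Leg 3: γ = 1/√(1 − 0.877²) = 1/√0.2309 = 2.081; τ_3 = 46.21/2.081 = 22.20 μs.
Total proper time: 48.89 + τ_2 + 22.20 = 212.9, so τ_2 = 212.9 − 71.10 = 141.8 μs.
γ_2 = 291.8/141.8 = 2.058; β = √(1 − 1/γ²) = √0.7638.

β = 0.874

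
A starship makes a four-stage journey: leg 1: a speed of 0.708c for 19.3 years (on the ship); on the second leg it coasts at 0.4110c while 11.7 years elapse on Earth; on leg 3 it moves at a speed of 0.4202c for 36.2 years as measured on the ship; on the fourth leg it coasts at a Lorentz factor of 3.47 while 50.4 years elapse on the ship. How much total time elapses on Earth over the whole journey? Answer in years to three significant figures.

Leg 1: γ = 1/√(1 − 0.708²) = 1/√0.4987 = 1.416; Δt_1 = 1.416 × 19.3 = 27.33 years.
Leg 2: 11.7 years is already measured on Earth.
Leg 3: γ = 1/√(1 − 0.4202²) = 1/√0.8234 = 1.102; Δt_3 = 1.102 × 36.2 = 39.89 years.
Leg 4: γ = 3.47; Δt_4 = 3.470 × 50.4 = 174.9 years.
Total: 27.33 + 11.70 + 39.89 + 174.9 years.

Δt = 254 years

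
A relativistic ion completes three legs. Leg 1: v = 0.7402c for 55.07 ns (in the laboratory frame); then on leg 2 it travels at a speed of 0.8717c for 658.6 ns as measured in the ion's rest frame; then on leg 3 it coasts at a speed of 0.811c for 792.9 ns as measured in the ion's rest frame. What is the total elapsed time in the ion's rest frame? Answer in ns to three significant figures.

τ = 1490 ns

Leg 1: γ = 1/√(1 − 0.7402²) = 1/√0.4521 = 1.487; τ_1 = 55.07/1.487 = 37.03 ns.
Leg 2: 658.6 ns is already measured in the ion's rest frame.
Leg 3: 792.9 ns is already measured in the ion's rest frame.
Total: 37.03 + 658.6 + 792.9 ns.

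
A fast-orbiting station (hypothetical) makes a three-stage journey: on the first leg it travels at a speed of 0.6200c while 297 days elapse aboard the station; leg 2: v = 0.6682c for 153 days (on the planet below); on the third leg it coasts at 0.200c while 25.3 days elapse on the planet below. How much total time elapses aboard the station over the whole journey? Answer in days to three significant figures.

Leg 1: 297 days is already measured aboard the station.
Leg 2: γ = 1/√(1 − 0.6682²) = 1/√0.5535 = 1.344; τ_2 = 153/1.344 = 113.8 days.
Leg 3: γ = 1/√(1 − 0.200²) = 1/√0.9600 = 1.021; τ_3 = 25.3/1.021 = 24.79 days.
Total: 297.0 + 113.8 + 24.79 days.

τ = 436 days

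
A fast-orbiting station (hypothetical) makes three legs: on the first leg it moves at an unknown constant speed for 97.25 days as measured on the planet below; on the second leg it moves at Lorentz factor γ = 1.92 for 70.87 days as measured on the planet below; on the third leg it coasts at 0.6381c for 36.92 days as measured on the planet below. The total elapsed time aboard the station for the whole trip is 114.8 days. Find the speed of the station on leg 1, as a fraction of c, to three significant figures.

Leg 1: speed unknown; τ_1 = 97.25/γ_1.
Leg 2: γ = 1.92; τ_2 = 70.87/1.920 = 36.91 days.
Leg 3: γ = 1/√(1 − 0.6381²) = 1/√0.5928 = 1.299; τ_3 = 36.92/1.299 = 28.43 days.
Total proper time: τ_1 + 36.91 + 28.43 = 114.8, so τ_1 = 114.8 − 65.34 = 49.46 days.
γ_1 = 97.25/49.46 = 1.966; β = √(1 − 1/γ²) = √0.7413.

β = 0.861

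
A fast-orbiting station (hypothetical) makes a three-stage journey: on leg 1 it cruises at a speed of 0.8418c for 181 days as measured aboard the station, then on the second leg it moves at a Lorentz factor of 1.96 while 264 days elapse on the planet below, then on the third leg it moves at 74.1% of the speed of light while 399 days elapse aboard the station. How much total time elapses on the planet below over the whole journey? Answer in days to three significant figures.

Δt = 1190 days

Leg 1: γ = 1/√(1 − 0.8418²) = 1/√0.2914 = 1.853; Δt_1 = 1.853 × 181 = 335.3 days.
Leg 2: 264 days is already measured on the planet below.
Leg 3: β = 0.741; γ = 1/√(1 − 0.741²) = 1/√0.4509 = 1.489; Δt_3 = 1.489 × 399 = 594.2 days.
Total: 335.3 + 264.0 + 594.2 days.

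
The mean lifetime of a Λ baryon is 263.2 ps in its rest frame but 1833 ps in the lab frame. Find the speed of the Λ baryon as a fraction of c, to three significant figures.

v = 0.990c

γ = Δt/τ₀ = 1833/263.2 = 6.964
β = √(1 − 1/γ²) = √(1 − 0.02062) = √0.9794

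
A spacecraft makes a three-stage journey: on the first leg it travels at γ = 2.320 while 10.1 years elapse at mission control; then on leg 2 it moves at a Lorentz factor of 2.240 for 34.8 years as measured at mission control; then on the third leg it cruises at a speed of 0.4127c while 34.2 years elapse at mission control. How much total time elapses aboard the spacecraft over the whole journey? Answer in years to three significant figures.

τ = 51.0 years

Leg 1: γ = 2.320; τ_1 = 10.1/2.320 = 4.353 years.
Leg 2: γ = 2.240; τ_2 = 34.8/2.240 = 15.54 years.
Leg 3: γ = 1/√(1 − 0.4127²) = 1/√0.8297 = 1.098; τ_3 = 34.2/1.098 = 31.15 years.
Total: 4.353 + 15.54 + 31.15 years.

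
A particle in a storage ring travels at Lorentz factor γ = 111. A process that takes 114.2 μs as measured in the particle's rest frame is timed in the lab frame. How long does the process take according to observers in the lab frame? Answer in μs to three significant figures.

γ = 111
The interval measured in the particle's rest frame is the proper time (both events occur at the same place in that frame); the lab-frame interval is Δt = γτ = 111.0 × 114.2 μs.

Δt = 1.27×10⁴ μs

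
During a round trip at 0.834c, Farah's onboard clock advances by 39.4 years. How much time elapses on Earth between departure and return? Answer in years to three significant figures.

γ = 1/√(1 − 0.834²) = 1/√0.3044 = 1.812
Earth-frame duration is the dilated interval: Δt = γτ = 1.812 × 39.4 years.

Δt = 71.4 years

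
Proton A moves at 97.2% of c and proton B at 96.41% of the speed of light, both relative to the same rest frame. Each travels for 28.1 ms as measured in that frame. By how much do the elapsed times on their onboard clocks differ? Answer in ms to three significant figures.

|τ_A − τ_B| = 0.859 ms

A: β = 0.972; γ = 1/√(1 − 0.972²) = 1/√0.05522 = 4.256; τ_A = 28.1/4.256 = 6.603 ms.
B: β = 0.9641; γ = 1/√(1 − 0.9641²) = 1/√0.07051 = 3.766; τ_B = 28.1/3.766 = 7.462 ms.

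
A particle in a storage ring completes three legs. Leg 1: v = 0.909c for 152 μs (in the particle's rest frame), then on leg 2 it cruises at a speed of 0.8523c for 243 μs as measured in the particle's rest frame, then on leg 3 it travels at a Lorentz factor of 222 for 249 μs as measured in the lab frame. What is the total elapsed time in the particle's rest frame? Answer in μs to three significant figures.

Leg 1: 152 μs is already measured in the particle's rest frame.
Leg 2: 243 μs is already measured in the particle's rest frame.
Leg 3: γ = 222; τ_3 = 249/222.0 = 1.122 μs.
Total: 152.0 + 243.0 + 1.122 μs.

τ = 396 μs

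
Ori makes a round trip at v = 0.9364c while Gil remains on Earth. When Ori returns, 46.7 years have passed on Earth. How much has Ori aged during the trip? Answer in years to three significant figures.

γ = 1/√(1 − 0.9364²) = 1/√0.1232 = 2.850
Ori's clock measures proper time along the trip: τ = Δt/γ = 46.7/2.850 years.

τ = 16.4 years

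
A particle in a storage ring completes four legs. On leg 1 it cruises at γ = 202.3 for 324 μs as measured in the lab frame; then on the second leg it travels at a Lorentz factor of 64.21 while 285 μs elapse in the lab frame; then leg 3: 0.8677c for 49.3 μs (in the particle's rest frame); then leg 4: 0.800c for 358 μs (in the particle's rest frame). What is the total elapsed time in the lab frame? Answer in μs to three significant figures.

Δt = 1300 μs

Leg 1: 324 μs is already measured in the lab frame.
Leg 2: 285 μs is already measured in the lab frame.
Leg 3: γ = 1/√(1 − 0.8677²) = 1/√0.2471 = 2.012; Δt_3 = 2.012 × 49.3 = 99.18 μs.
Leg 4: γ = 1/√(1 − 0.800²) = 5/3 ≈ 1.667; Δt_4 = 1.667 × 358 = 596.7 μs.
Total: 324.0 + 285.0 + 99.18 + 596.7 μs.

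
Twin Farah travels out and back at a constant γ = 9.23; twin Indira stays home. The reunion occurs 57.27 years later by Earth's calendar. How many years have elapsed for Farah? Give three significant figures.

γ = 9.23
Farah's clock measures proper time along the trip: τ = Δt/γ = 57.27/9.230 years.

τ = 6.20 years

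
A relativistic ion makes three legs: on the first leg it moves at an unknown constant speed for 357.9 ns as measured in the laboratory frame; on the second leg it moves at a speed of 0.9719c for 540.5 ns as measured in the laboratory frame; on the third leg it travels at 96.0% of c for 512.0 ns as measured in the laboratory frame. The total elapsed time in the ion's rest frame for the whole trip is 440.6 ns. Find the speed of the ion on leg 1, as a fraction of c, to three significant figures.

Leg 1: speed unknown; τ_1 = 357.9/γ_1.
Leg 2: γ = 1/√(1 − 0.9719²) = 1/√0.05541 = 4.248; τ_2 = 540.5/4.248 = 127.2 ns.
Leg 3: β = 0.960; γ = 1/√(1 − 0.960²) = 1/√0.07840 = 3.571; τ_3 = 512.0/3.571 = 143.4 ns.
Total proper time: τ_1 + 127.2 + 143.4 = 440.6, so τ_1 = 440.6 − 270.6 = 170.0 ns.
γ_1 = 357.9/170.0 = 2.105; β = √(1 − 1/γ²) = √0.7744.

β = 0.880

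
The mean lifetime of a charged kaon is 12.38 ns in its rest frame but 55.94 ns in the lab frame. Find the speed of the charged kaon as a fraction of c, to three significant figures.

β = 0.975

γ = Δt/τ₀ = 55.94/12.38 = 4.519
β = √(1 − 1/γ²) = √(1 − 0.04898) = √0.9510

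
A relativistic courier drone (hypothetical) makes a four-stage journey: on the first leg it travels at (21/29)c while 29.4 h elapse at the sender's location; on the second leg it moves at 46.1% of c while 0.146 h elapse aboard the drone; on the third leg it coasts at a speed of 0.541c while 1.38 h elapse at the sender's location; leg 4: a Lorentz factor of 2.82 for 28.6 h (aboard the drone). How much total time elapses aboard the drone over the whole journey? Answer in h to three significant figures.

τ = 50.2 h

Leg 1: γ = 1/√(1 − (21/29)²) = 29/20 = 1.450; τ_1 = 29.4/1.450 = 20.28 h.
Leg 2: 0.146 h is already measured aboard the drone.
Leg 3: γ = 1/√(1 − 0.541²) = 1/√0.7073 = 1.189; τ_3 = 1.38/1.189 = 1.161 h.
Leg 4: 28.6 h is already measured aboard the drone.
Total: 20.28 + 0.1460 + 1.161 + 28.60 h.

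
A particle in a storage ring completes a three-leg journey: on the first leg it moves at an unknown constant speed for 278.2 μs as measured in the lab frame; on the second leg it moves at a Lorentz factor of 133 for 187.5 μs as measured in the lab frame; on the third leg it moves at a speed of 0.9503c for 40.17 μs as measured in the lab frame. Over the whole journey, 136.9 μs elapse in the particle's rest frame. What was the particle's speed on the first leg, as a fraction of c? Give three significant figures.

Leg 1: speed unknown; τ_1 = 278.2/γ_1.
Leg 2: γ = 133; τ_2 = 187.5/133.0 = 1.410 μs.
Leg 3: γ = 1/√(1 − 0.9503²) = 1/√0.09693 = 3.212; τ_3 = 40.17/3.212 = 12.51 μs.
Total proper time: τ_1 + 1.410 + 12.51 = 136.9, so τ_1 = 136.9 − 13.92 = 123.0 μs.
γ_1 = 278.2/123.0 = 2.262; β = √(1 − 1/γ²) = √0.8046.

β = 0.897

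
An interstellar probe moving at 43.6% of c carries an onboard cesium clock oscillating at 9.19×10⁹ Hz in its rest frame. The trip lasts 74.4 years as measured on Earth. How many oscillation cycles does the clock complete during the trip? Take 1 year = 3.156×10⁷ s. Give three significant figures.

β = 0.436; γ = 1/√(1 − 0.436²) = 1/√0.8099 = 1.111
The oscillator's own cycle count is N = f × τ where τ is the proper time aboard the probe. τ = Δt/γ = 74.4/1.111 = 66.96 years = 2.113×10⁹ s.
N = 9.19×10⁹ × 2.113×10⁹ = 1.942×10¹⁹.

N = 1.94×10¹⁹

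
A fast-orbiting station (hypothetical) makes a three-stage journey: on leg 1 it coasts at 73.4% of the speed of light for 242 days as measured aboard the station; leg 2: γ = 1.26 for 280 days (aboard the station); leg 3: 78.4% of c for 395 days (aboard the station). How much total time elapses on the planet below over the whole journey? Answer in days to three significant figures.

Leg 1: β = 0.734; γ = 1/√(1 − 0.734²) = 1/√0.4612 = 1.472; Δt_1 = 1.472 × 242 = 356.3 days.
Leg 2: γ = 1.26; Δt_2 = 1.260 × 280 = 352.8 days.
Leg 3: β = 0.784; γ = 1/√(1 − 0.784²) = 1/√0.3853 = 1.611; Δt_3 = 1.611 × 395 = 636.3 days.
Total: 356.3 + 352.8 + 636.3 days.

Δt = 1350 days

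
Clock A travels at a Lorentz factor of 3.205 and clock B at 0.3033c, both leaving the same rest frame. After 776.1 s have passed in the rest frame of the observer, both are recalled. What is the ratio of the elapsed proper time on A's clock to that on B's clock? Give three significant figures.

τ_A/τ_B = 0.327

A: γ = 3.205. B: γ = 1/√(1 − 0.3033²) = 1/√0.9080 = 1.049.
τ_A/τ_B = γ_B/γ_A = 1.049/3.205 = 0.3274, so τ_A/τ_B = 0.3274.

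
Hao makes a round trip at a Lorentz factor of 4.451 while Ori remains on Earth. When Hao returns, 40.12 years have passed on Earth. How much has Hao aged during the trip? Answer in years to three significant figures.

τ = 9.01 years

γ = 4.451
Hao's clock measures proper time along the trip: τ = Δt/γ = 40.12/4.451 years.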